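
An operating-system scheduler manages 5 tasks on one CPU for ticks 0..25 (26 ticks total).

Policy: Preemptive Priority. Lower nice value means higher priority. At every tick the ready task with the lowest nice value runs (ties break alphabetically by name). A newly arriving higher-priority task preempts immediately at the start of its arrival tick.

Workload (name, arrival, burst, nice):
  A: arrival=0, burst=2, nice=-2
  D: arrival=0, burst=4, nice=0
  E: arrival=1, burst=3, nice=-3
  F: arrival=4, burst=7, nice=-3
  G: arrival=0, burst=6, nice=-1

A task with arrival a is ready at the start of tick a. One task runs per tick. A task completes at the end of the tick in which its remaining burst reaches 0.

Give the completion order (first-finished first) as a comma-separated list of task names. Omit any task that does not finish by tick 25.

completion order = E, F, A, G, D

t=0: ready={A,D,G} → run A
t=1: ready={A,D,E,G} → run E
t=2: ready={A,D,E,G} → run E
t=3: ready={A,D,E,G} → run E
t=4: ready={A,D,F,G} → run F
t=5: ready={A,D,F,G} → run F
t=6: ready={A,D,F,G} → run F
t=7: ready={A,D,F,G} → run F
t=8: ready={A,D,F,G} → run F
t=9: ready={A,D,F,G} → run F
t=10: ready={A,D,F,G} → run F
t=11: ready={A,D,G} → run A
t=12: ready={D,G} → run G
t=13: ready={D,G} → run G
t=14: ready={D,G} → run G
t=15: ready={D,G} → run G
t=16: ready={D,G} → run G
t=17: ready={D,G} → run G
t=18: ready={D} → run D
t=19: ready={D} → run D
t=20: ready={D} → run D
t=21: ready={D} → run D
t=22: (idle)
t=23: (idle)
t=24: (idle)
t=25: (idle)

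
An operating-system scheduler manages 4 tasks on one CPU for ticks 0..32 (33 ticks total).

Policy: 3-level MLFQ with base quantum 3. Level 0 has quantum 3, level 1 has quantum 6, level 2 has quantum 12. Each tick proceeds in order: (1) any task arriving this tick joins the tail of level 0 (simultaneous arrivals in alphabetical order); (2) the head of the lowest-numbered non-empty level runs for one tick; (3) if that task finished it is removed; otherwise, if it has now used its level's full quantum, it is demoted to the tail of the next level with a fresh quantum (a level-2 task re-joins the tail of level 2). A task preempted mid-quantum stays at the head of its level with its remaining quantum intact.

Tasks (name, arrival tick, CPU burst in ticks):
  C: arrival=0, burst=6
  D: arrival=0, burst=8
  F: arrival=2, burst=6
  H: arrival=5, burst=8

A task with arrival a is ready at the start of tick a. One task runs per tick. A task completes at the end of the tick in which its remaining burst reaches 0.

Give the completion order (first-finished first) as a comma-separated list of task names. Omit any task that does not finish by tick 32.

t=0: L0/L1/L2 = CD/-/- → run C
t=1: L0/L1/L2 = CD/-/- → run C
t=2: L0/L1/L2 = CDF/-/- → run C
t=3: L0/L1/L2 = DF/C/- → run D
t=4: L0/L1/L2 = DF/C/- → run D
t=5: L0/L1/L2 = DFH/C/- → run D
t=6: L0/L1/L2 = FH/CD/- → run F
t=7: L0/L1/L2 = FH/CD/- → run F
t=8: L0/L1/L2 = FH/CD/- → run F
t=9: L0/L1/L2 = H/CDF/- → run H
t=10: L0/L1/L2 = H/CDF/- → run H
t=11: L0/L1/L2 = H/CDF/- → run H
t=12: L0/L1/L2 = -/CDFH/- → run C
t=13: L0/L1/L2 = -/CDFH/- → run C
t=14: L0/L1/L2 = -/CDFH/- → run C
t=15: L0/L1/L2 = -/DFH/- → run D
t=16: L0/L1/L2 = -/DFH/- → run D
t=17: L0/L1/L2 = -/DFH/- → run D
t=18: L0/L1/L2 = -/DFH/- → run D
t=19: L0/L1/L2 = -/DFH/- → run D
t=20: L0/L1/L2 = -/FH/- → run F
t=21: L0/L1/L2 = -/FH/- → run F
t=22: L0/L1/L2 = -/FH/- → run F
t=23: L0/L1/L2 = -/H/- → run H
t=24: L0/L1/L2 = -/H/- → run H
t=25: L0/L1/L2 = -/H/- → run H
t=26: L0/L1/L2 = -/H/- → run H
t=27: L0/L1/L2 = -/H/- → run H
t=28: (idle)
t=29: (idle)
t=30: (idle)
t=31: (idle)
t=32: (idle)

completion order = C, D, F, H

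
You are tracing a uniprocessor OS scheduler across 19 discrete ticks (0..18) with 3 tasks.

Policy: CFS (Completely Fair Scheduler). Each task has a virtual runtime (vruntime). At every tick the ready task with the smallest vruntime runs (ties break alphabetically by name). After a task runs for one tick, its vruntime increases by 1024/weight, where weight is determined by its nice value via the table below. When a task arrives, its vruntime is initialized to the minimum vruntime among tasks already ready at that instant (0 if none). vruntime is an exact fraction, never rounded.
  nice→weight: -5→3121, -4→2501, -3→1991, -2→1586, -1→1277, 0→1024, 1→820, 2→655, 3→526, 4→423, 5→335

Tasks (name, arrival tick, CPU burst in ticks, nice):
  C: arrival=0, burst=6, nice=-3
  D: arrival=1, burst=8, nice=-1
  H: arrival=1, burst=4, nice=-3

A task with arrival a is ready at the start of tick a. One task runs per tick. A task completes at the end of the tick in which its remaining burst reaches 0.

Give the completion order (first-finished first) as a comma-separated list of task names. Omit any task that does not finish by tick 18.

t=0: vr[C=0] → run C
t=1: vr[C=1024/1991 D=1024/1991 H=1024/1991] → run C
t=2: vr[C=2048/1991 D=1024/1991 H=1024/1991] → run D
t=3: vr[C=2048/1991 D=3346432/2542507 H=1024/1991] → run H
t=4: vr[C=2048/1991 D=3346432/2542507 H=2048/1991] → run C
t=5: vr[C=3072/1991 D=3346432/2542507 H=2048/1991] → run H
t=6: vr[C=3072/1991 D=3346432/2542507 H=3072/1991] → run D
t=7: vr[C=3072/1991 D=5385216/2542507 H=3072/1991] → run C
t=8: vr[C=4096/1991 D=5385216/2542507 H=3072/1991] → run H
t=9: vr[C=4096/1991 D=5385216/2542507 H=4096/1991] → run C
t=10: vr[C=5120/1991 D=5385216/2542507 H=4096/1991] → run H
t=11: vr[C=5120/1991 D=5385216/2542507] → run D
t=12: vr[C=5120/1991 D=7424000/2542507] → run C
t=13: vr[D=7424000/2542507] → run D
t=14: vr[D=9462784/2542507] → run D
t=15: vr[D=11501568/2542507] → run D
t=16: vr[D=13540352/2542507] → run D
t=17: vr[D=15579136/2542507] → run D
t=18: (idle)

completion order = H, C, D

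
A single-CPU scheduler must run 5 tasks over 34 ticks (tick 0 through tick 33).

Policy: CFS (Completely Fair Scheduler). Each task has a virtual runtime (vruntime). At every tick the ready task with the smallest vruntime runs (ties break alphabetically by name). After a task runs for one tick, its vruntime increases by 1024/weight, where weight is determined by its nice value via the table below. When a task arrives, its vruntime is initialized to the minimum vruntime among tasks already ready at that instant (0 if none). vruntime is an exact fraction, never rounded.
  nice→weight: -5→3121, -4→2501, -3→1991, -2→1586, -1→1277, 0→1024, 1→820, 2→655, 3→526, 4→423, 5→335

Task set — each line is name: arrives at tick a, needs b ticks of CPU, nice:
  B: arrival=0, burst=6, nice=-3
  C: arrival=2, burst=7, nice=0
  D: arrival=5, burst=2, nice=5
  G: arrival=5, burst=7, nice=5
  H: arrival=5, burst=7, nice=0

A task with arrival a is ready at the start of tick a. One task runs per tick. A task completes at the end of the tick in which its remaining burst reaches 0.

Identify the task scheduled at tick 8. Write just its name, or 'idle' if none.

running at tick 8 = H

t=0: vr[B=0] → run B
t=1: vr[B=1024/1991] → run B
t=2: vr[B=2048/1991 C=2048/1991] → run B
t=3: vr[B=3072/1991 C=2048/1991] → run C
t=4: vr[B=3072/1991 C=4039/1991] → run B
t=5: vr[B=4096/1991 C=4039/1991 D=4039/1991 G=4039/1991 H=4039/1991] → run C
t=6: vr[B=4096/1991 C=6030/1991 D=4039/1991 G=4039/1991 H=4039/1991] → run D
t=7: vr[B=4096/1991 C=6030/1991 D=3391849/666985 G=4039/1991 H=4039/1991] → run G
t=8: vr[B=4096/1991 C=6030/1991 D=3391849/666985 G=3391849/666985 H=4039/1991] → run H
t=9: vr[B=4096/1991 C=6030/1991 D=3391849/666985 G=3391849/666985 H=6030/1991] → run B
t=10: vr[B=5120/1991 C=6030/1991 D=3391849/666985 G=3391849/666985 H=6030/1991] → run B
t=11: vr[C=6030/1991 D=3391849/666985 G=3391849/666985 H=6030/1991] → run C
t=12: vr[C=8021/1991 D=3391849/666985 G=3391849/666985 H=6030/1991] → run H
t=13: vr[C=8021/1991 D=3391849/666985 G=3391849/666985 H=8021/1991] → run C
t=14: vr[C=10012/1991 D=3391849/666985 G=3391849/666985 H=8021/1991] → run H
t=15: vr[C=10012/1991 D=3391849/666985 G=3391849/666985 H=10012/1991] → run C
t=16: vr[C=12003/1991 D=3391849/666985 G=3391849/666985 H=10012/1991] → run H
t=17: vr[C=12003/1991 D=3391849/666985 G=3391849/666985 H=12003/1991] → run D
t=18: vr[C=12003/1991 G=3391849/666985 H=12003/1991] → run G
t=19: vr[C=12003/1991 G=5430633/666985 H=12003/1991] → run C
t=20: vr[C=13994/1991 G=5430633/666985 H=12003/1991] → run H
t=21: vr[C=13994/1991 G=5430633/666985 H=13994/1991] → run C
t=22: vr[G=5430633/666985 H=13994/1991] → run H
t=23: vr[G=5430633/666985 H=15985/1991] → run H
t=24: vr[G=5430633/666985] → run G
t=25: vr[G=7469417/666985] → run G
t=26: vr[G=9508201/666985] → run G
t=27: vr[G=2309397/133397] → run G
t=28: vr[G=13585769/666985] → run G
t=29: (idle)
t=30: (idle)
t=31: (idle)
t=32: (idle)
t=33: (idle)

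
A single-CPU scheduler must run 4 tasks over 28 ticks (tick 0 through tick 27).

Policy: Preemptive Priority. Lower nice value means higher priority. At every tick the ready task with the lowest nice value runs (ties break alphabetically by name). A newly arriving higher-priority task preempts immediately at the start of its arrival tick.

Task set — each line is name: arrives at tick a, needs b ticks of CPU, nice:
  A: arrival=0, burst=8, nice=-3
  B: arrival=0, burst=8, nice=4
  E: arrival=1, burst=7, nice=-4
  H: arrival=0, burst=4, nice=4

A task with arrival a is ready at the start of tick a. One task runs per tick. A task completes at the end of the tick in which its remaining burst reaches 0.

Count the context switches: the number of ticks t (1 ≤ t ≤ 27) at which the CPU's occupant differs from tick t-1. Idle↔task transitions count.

t=0: ready={A,B,H} → run A
t=1: ready={A,B,E,H} → run E
t=2: ready={A,B,E,H} → run E
t=3: ready={A,B,E,H} → run E
t=4: ready={A,B,E,H} → run E
t=5: ready={A,B,E,H} → run E
t=6: ready={A,B,E,H} → run E
t=7: ready={A,B,E,H} → run E
t=8: ready={A,B,H} → run A
t=9: ready={A,B,H} → run A
t=10: ready={A,B,H} → run A
t=11: ready={A,B,H} → run A
t=12: ready={A,B,H} → run A
t=13: ready={A,B,H} → run A
t=14: ready={A,B,H} → run A
t=15: ready={B,H} → run B
t=16: ready={B,H} → run B
t=17: ready={B,H} → run B
t=18: ready={B,H} → run B
t=19: ready={B,H} → run B
t=20: ready={B,H} → run B
t=21: ready={B,H} → run B
t=22: ready={B,H} → run B
t=23: ready={H} → run H
t=24: ready={H} → run H
t=25: ready={H} → run H
t=26: ready={H} → run H
t=27: (idle)

context switches = 5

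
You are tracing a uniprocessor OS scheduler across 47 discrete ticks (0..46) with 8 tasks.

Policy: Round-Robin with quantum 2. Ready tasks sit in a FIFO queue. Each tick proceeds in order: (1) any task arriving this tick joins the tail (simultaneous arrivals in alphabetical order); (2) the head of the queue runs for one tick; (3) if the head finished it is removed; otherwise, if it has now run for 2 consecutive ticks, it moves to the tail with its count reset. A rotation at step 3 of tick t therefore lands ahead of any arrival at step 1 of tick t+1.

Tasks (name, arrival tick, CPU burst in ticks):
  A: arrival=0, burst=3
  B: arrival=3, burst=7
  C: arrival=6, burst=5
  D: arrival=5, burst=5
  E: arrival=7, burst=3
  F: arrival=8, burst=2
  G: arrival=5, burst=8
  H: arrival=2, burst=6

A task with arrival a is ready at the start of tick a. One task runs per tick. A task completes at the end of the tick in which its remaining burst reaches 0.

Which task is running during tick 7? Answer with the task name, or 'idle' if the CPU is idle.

t=0: queue=[A] q_used=0 → run A
t=1: queue=[A] q_used=1 → run A
t=2: queue=[A,H] q_used=0 → run A
t=3: queue=[H,B] q_used=0 → run H
t=4: queue=[H,B] q_used=1 → run H
t=5: queue=[B,H,D,G] q_used=0 → run B
t=6: queue=[B,H,D,G,C] q_used=1 → run B
t=7: queue=[H,D,G,C,B,E] q_used=0 → run H
t=8: queue=[H,D,G,C,B,E,F] q_used=1 → run H
t=9: queue=[D,G,C,B,E,F,H] q_used=0 → run D
t=10: queue=[D,G,C,B,E,F,H] q_used=1 → run D
t=11: queue=[G,C,B,E,F,H,D] q_used=0 → run G
t=12: queue=[G,C,B,E,F,H,D] q_used=1 → run G
t=13: queue=[C,B,E,F,H,D,G] q_used=0 → run C
t=14: queue=[C,B,E,F,H,D,G] q_used=1 → run C
t=15: queue=[B,E,F,H,D,G,C] q_used=0 → run B
t=16: queue=[B,E,F,H,D,G,C] q_used=1 → run B
t=17: queue=[E,F,H,D,G,C,B] q_used=0 → run E
t=18: queue=[E,F,H,D,G,C,B] q_used=1 → run E
t=19: queue=[F,H,D,G,C,B,E] q_used=0 → run F
t=20: queue=[F,H,D,G,C,B,E] q_used=1 → run F
t=21: queue=[H,D,G,C,B,E] q_used=0 → run H
t=22: queue=[H,D,G,C,B,E] q_used=1 → run H
t=23: queue=[D,G,C,B,E] q_used=0 → run D
t=24: queue=[D,G,C,B,E] q_used=1 → run D
t=25: queue=[G,C,B,E,D] q_used=0 → run G
t=26: queue=[G,C,B,E,D] q_used=1 → run G
t=27: queue=[C,B,E,D,G] q_used=0 → run C
t=28: queue=[C,B,E,D,G] q_used=1 → run C
t=29: queue=[B,E,D,G,C] q_used=0 → run B
t=30: queue=[B,E,D,G,C] q_used=1 → run B
t=31: queue=[E,D,G,C,B] q_used=0 → run E
t=32: queue=[D,G,C,B] q_used=0 → run D
t=33: queue=[G,C,B] q_used=0 → run G
t=34: queue=[G,C,B] q_used=1 → run G
t=35: queue=[C,B,G] q_used=0 → run C
t=36: queue=[B,G] q_used=0 → run B
t=37: queue=[G] q_used=0 → run G
t=38: queue=[G] q_used=1 → run G
t=39: (idle)
t=40: (idle)
t=41: (idle)
t=42: (idle)
t=43: (idle)
t=44: (idle)
t=45: (idle)
t=46: (idle)

running at tick 7 = H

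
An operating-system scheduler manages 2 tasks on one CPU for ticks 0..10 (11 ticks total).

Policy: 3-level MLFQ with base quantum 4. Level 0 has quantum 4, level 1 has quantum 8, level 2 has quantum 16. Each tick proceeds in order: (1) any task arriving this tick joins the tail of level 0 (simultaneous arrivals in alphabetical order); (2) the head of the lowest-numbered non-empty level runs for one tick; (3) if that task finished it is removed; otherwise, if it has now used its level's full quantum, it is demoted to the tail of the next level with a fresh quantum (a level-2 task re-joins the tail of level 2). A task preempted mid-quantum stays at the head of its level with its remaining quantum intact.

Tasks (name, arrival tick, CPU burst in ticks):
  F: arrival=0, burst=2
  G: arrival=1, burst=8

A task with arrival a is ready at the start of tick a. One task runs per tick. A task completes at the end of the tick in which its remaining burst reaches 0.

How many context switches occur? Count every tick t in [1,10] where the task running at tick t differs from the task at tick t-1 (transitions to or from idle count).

context switches = 2

t=0: L0/L1/L2 = F/-/- → run F
t=1: L0/L1/L2 = FG/-/- → run F
t=2: L0/L1/L2 = G/-/- → run G
t=3: L0/L1/L2 = G/-/- → run G
t=4: L0/L1/L2 = G/-/- → run G
t=5: L0/L1/L2 = G/-/- → run G
t=6: L0/L1/L2 = -/G/- → run G
t=7: L0/L1/L2 = -/G/- → run G
t=8: L0/L1/L2 = -/G/- → run G
t=9: L0/L1/L2 = -/G/- → run G
t=10: (idle)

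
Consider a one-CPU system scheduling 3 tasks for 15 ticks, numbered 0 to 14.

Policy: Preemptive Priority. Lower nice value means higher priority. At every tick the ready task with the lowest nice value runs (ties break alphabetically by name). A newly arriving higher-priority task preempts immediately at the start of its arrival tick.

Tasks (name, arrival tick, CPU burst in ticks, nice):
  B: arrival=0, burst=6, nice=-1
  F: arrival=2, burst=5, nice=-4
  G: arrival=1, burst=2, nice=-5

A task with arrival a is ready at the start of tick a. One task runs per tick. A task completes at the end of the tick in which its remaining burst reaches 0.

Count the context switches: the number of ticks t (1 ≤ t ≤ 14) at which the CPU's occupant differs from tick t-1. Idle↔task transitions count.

t=0: ready={B} → run B
t=1: ready={B,G} → run G
t=2: ready={B,F,G} → run G
t=3: ready={B,F} → run F
t=4: ready={B,F} → run F
t=5: ready={B,F} → run F
t=6: ready={B,F} → run F
t=7: ready={B,F} → run F
t=8: ready={B} → run B
t=9: ready={B} → run B
t=10: ready={B} → run B
t=11: ready={B} → run B
t=12: ready={B} → run B
t=13: (idle)
t=14: (idle)

context switches = 4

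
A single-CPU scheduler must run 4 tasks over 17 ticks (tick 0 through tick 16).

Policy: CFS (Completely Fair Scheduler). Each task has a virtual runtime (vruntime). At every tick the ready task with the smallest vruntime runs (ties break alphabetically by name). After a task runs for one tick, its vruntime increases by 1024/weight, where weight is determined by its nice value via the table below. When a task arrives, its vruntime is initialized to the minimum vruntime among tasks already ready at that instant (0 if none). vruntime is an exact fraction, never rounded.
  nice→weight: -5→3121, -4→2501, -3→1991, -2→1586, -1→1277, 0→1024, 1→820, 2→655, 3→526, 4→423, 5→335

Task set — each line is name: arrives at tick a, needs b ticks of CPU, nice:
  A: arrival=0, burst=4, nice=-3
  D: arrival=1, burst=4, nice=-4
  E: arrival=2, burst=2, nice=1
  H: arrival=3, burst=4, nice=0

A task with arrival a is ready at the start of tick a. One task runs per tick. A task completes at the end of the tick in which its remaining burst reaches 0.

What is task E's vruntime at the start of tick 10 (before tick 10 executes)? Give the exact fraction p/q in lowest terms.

vruntime(E, start of tick 10) = 719616/408155

t=0: vr[A=0] → run A
t=1: vr[A=1024/1991 D=1024/1991] → run A
t=2: vr[A=2048/1991 D=1024/1991 E=1024/1991] → run D
t=3: vr[A=2048/1991 D=4599808/4979491 E=1024/1991 H=1024/1991] → run E
t=4: vr[A=2048/1991 D=4599808/4979491 E=719616/408155 H=1024/1991] → run H
t=5: vr[A=2048/1991 D=4599808/4979491 E=719616/408155 H=3015/1991] → run D
t=6: vr[A=2048/1991 D=6638592/4979491 E=719616/408155 H=3015/1991] → run A
t=7: vr[A=3072/1991 D=6638592/4979491 E=719616/408155 H=3015/1991] → run D
t=8: vr[A=3072/1991 D=8677376/4979491 E=719616/408155 H=3015/1991] → run H
t=9: vr[A=3072/1991 D=8677376/4979491 E=719616/408155 H=5006/1991] → run A
t=10: vr[D=8677376/4979491 E=719616/408155 H=5006/1991] → run D
t=11: vr[E=719616/408155 H=5006/1991] → run E
t=12: vr[H=5006/1991] → run H
t=13: vr[H=6997/1991] → run H
t=14: (idle)
t=15: (idle)
t=16: (idle)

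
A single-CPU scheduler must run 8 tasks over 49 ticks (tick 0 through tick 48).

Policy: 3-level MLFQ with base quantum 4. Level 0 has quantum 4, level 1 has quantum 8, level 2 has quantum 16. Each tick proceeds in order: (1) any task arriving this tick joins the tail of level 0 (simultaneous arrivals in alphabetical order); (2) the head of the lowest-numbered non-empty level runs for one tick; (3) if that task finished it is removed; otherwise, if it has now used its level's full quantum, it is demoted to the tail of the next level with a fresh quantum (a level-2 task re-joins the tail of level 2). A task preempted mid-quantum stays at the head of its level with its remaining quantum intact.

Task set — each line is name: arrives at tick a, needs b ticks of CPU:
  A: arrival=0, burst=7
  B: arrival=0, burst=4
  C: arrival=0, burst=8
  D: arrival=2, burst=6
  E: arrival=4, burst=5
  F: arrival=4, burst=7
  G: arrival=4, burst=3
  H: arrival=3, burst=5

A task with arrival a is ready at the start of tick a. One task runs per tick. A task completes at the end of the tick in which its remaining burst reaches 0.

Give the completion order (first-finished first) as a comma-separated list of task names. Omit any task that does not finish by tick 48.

completion order = B, G, A, C, D, H, E, F

t=0: L0/L1/L2 = ABC/-/- → run A
t=1: L0/L1/L2 = ABC/-/- → run A
t=2: L0/L1/L2 = ABCD/-/- → run A
t=3: L0/L1/L2 = ABCDH/-/- → run A
t=4: L0/L1/L2 = BCDHEFG/A/- → run B
t=5: L0/L1/L2 = BCDHEFG/A/- → run B
t=6: L0/L1/L2 = BCDHEFG/A/- → run B
t=7: L0/L1/L2 = BCDHEFG/A/- → run B
t=8: L0/L1/L2 = CDHEFG/A/- → run C
t=9: L0/L1/L2 = CDHEFG/A/- → run C
t=10: L0/L1/L2 = CDHEFG/A/- → run C
t=11: L0/L1/L2 = CDHEFG/A/- → run C
t=12: L0/L1/L2 = DHEFG/AC/- → run D
t=13: L0/L1/L2 = DHEFG/AC/- → run D
t=14: L0/L1/L2 = DHEFG/AC/- → run D
t=15: L0/L1/L2 = DHEFG/AC/- → run D
t=16: L0/L1/L2 = HEFG/ACD/- → run H
t=17: L0/L1/L2 = HEFG/ACD/- → run H
t=18: L0/L1/L2 = HEFG/ACD/- → run H
t=19: L0/L1/L2 = HEFG/ACD/- → run H
t=20: L0/L1/L2 = EFG/ACDH/- → run E
t=21: L0/L1/L2 = EFG/ACDH/- → run E
t=22: L0/L1/L2 = EFG/ACDH/- → run E
t=23: L0/L1/L2 = EFG/ACDH/- → run E
t=24: L0/L1/L2 = FG/ACDHE/- → run F
t=25: L0/L1/L2 = FG/ACDHE/- → run F
t=26: L0/L1/L2 = FG/ACDHE/- → run F
t=27: L0/L1/L2 = FG/ACDHE/- → run F
t=28: L0/L1/L2 = G/ACDHEF/- → run G
t=29: L0/L1/L2 = G/ACDHEF/- → run G
t=30: L0/L1/L2 = G/ACDHEF/- → run G
t=31: L0/L1/L2 = -/ACDHEF/- → run A
t=32: L0/L1/L2 = -/ACDHEF/- → run A
t=33: L0/L1/L2 = -/ACDHEF/- → run A
t=34: L0/L1/L2 = -/CDHEF/- → run C
t=35: L0/L1/L2 = -/CDHEF/- → run C
t=36: L0/L1/L2 = -/CDHEF/- → run C
t=37: L0/L1/L2 = -/CDHEF/- → run C
t=38: L0/L1/L2 = -/DHEF/- → run D
t=39: L0/L1/L2 = -/DHEF/- → run D
t=40: L0/L1/L2 = -/HEF/- → run H
t=41: L0/L1/L2 = -/EF/- → run E
t=42: L0/L1/L2 = -/F/- → run F
t=43: L0/L1/L2 = -/F/- → run F
t=44: L0/L1/L2 = -/F/- → run F
t=45: (idle)
t=46: (idle)
t=47: (idle)
t=48: (idle)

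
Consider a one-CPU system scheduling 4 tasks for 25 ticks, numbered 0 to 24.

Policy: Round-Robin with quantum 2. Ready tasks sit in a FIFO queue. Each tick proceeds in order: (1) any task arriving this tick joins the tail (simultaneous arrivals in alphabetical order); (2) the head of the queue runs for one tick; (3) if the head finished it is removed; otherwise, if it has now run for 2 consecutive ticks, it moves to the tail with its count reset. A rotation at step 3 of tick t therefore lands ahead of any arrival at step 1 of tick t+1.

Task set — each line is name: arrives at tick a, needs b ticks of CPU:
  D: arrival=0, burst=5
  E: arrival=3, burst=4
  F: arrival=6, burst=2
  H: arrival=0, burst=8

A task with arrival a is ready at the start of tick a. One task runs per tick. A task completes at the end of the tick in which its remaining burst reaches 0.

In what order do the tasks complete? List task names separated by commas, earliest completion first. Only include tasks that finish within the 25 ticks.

completion order = D, F, E, H

t=0: queue=[D,H] q_used=0 → run D
t=1: queue=[D,H] q_used=1 → run D
t=2: queue=[H,D] q_used=0 → run H
t=3: queue=[H,D,E] q_used=1 → run H
t=4: queue=[D,E,H] q_used=0 → run D
t=5: queue=[D,E,H] q_used=1 → run D
t=6: queue=[E,H,D,F] q_used=0 → run E
t=7: queue=[E,H,D,F] q_used=1 → run E
t=8: queue=[H,D,F,E] q_used=0 → run H
t=9: queue=[H,D,F,E] q_used=1 → run H
t=10: queue=[D,F,E,H] q_used=0 → run D
t=11: queue=[F,E,H] q_used=0 → run F
t=12: queue=[F,E,H] q_used=1 → run F
t=13: queue=[E,H] q_used=0 → run E
t=14: queue=[E,H] q_used=1 → run E
t=15: queue=[H] q_used=0 → run H
t=16: queue=[H] q_used=1 → run H
t=17: queue=[H] q_used=0 → run H
t=18: queue=[H] q_used=1 → run H
t=19: (idle)
t=20: (idle)
t=21: (idle)
t=22: (idle)
t=23: (idle)
t=24: (idle)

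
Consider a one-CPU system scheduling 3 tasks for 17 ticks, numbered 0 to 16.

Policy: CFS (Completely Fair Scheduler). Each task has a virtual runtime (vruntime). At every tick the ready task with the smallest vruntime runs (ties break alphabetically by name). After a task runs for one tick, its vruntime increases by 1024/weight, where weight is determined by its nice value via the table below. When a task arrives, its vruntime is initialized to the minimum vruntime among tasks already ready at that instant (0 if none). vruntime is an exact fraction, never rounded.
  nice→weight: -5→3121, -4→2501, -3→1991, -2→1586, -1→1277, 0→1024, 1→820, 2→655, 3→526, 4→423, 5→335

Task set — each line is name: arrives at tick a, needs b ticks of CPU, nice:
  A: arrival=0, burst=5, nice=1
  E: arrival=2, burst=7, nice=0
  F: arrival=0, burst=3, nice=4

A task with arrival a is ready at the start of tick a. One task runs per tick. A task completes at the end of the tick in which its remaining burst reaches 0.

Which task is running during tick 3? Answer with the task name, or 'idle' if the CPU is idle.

t=0: vr[A=0 F=0] → run A
t=1: vr[A=256/205 F=0] → run F
t=2: vr[A=256/205 E=256/205 F=1024/423] → run A
t=3: vr[A=512/205 E=256/205 F=1024/423] → run E
t=4: vr[A=512/205 E=461/205 F=1024/423] → run E
t=5: vr[A=512/205 E=666/205 F=1024/423] → run F
t=6: vr[A=512/205 E=666/205 F=2048/423] → run A
t=7: vr[A=768/205 E=666/205 F=2048/423] → run E
t=8: vr[A=768/205 E=871/205 F=2048/423] → run A
t=9: vr[A=1024/205 E=871/205 F=2048/423] → run E
t=10: vr[A=1024/205 E=1076/205 F=2048/423] → run F
t=11: vr[A=1024/205 E=1076/205] → run A
t=12: vr[E=1076/205] → run E
t=13: vr[E=1281/205] → run E
t=14: vr[E=1486/205] → run E
t=15: (idle)
t=16: (idle)

running at tick 3 = E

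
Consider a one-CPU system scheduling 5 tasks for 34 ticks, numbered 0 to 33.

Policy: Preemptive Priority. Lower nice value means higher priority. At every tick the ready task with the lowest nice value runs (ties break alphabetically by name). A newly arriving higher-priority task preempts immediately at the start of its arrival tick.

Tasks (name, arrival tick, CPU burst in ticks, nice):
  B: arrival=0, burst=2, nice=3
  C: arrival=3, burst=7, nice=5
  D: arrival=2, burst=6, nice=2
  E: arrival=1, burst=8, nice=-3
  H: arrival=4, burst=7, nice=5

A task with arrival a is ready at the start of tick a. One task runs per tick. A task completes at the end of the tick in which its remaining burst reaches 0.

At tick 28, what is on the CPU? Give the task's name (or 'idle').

t=0: ready={B} → run B
t=1: ready={B,E} → run E
t=2: ready={B,D,E} → run E
t=3: ready={B,C,D,E} → run E
t=4: ready={B,C,D,E,H} → run E
t=5: ready={B,C,D,E,H} → run E
t=6: ready={B,C,D,E,H} → run E
t=7: ready={B,C,D,E,H} → run E
t=8: ready={B,C,D,E,H} → run E
t=9: ready={B,C,D,H} → run D
t=10: ready={B,C,D,H} → run D
t=11: ready={B,C,D,H} → run D
t=12: ready={B,C,D,H} → run D
t=13: ready={B,C,D,H} → run D
t=14: ready={B,C,D,H} → run D
t=15: ready={B,C,H} → run B
t=16: ready={C,H} → run C
t=17: ready={C,H} → run C
t=18: ready={C,H} → run C
t=19: ready={C,H} → run C
t=20: ready={C,H} → run C
t=21: ready={C,H} → run C
t=22: ready={C,H} → run C
t=23: ready={H} → run H
t=24: ready={H} → run H
t=25: ready={H} → run H
t=26: ready={H} → run H
t=27: ready={H} → run H
t=28: ready={H} → run H
t=29: ready={H} → run H
t=30: (idle)
t=31: (idle)
t=32: (idle)
t=33: (idle)

running at tick 28 = H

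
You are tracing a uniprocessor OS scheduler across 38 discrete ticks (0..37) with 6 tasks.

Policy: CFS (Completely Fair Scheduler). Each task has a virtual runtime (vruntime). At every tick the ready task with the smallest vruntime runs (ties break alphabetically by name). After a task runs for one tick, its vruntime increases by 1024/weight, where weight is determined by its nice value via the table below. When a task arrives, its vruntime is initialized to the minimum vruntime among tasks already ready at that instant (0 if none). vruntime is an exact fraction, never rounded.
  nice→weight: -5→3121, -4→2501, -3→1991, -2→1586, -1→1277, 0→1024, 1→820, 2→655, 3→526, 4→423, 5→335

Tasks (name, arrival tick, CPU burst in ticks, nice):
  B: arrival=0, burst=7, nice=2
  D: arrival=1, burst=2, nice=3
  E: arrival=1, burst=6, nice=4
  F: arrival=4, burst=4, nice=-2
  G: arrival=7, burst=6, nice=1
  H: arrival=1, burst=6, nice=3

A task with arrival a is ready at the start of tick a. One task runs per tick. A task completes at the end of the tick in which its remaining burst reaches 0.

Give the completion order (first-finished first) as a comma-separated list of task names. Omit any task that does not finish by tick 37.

t=0: vr[B=0] → run B
t=1: vr[B=1024/655 D=1024/655 E=1024/655 H=1024/655] → run B
t=2: vr[B=2048/655 D=1024/655 E=1024/655 H=1024/655] → run D
t=3: vr[B=2048/655 D=604672/172265 E=1024/655 H=1024/655] → run E
t=4: vr[B=2048/655 D=604672/172265 E=1103872/277065 F=1024/655 H=1024/655] → run F
t=5: vr[B=2048/655 D=604672/172265 E=1103872/277065 F=1147392/519415 H=1024/655] → run H
t=6: vr[B=2048/655 D=604672/172265 E=1103872/277065 F=1147392/519415 H=604672/172265] → run F
t=7: vr[B=2048/655 D=604672/172265 E=1103872/277065 F=1482752/519415 G=1482752/519415 H=604672/172265] → run F
t=8: vr[B=2048/655 D=604672/172265 E=1103872/277065 F=1818112/519415 G=1482752/519415 H=604672/172265] → run G
t=9: vr[B=2048/655 D=604672/172265 E=1103872/277065 F=1818112/519415 G=17477376/4259203 H=604672/172265] → run B
t=10: vr[B=3072/655 D=604672/172265 E=1103872/277065 F=1818112/519415 G=17477376/4259203 H=604672/172265] → run F
t=11: vr[B=3072/655 D=604672/172265 E=1103872/277065 G=17477376/4259203 H=604672/172265] → run D
t=12: vr[B=3072/655 E=1103872/277065 G=17477376/4259203 H=604672/172265] → run H
t=13: vr[B=3072/655 E=1103872/277065 G=17477376/4259203 H=940032/172265] → run E
t=14: vr[B=3072/655 E=1774592/277065 G=17477376/4259203 H=940032/172265] → run G
t=15: vr[B=3072/655 E=1774592/277065 G=113980928/21296015 H=940032/172265] → run B
t=16: vr[B=4096/655 E=1774592/277065 G=113980928/21296015 H=940032/172265] → run G
t=17: vr[B=4096/655 E=1774592/277065 G=140574976/21296015 H=940032/172265] → run H
t=18: vr[B=4096/655 E=1774592/277065 G=140574976/21296015 H=1275392/172265] → run B
t=19: vr[B=1024/131 E=1774592/277065 G=140574976/21296015 H=1275392/172265] → run E
t=20: vr[B=1024/131 E=815104/92355 G=140574976/21296015 H=1275392/172265] → run G
t=21: vr[B=1024/131 E=815104/92355 G=167169024/21296015 H=1275392/172265] → run H
t=22: vr[B=1024/131 E=815104/92355 G=167169024/21296015 H=1610752/172265] → run B
t=23: vr[B=6144/655 E=815104/92355 G=167169024/21296015 H=1610752/172265] → run G
t=24: vr[B=6144/655 E=815104/92355 G=193763072/21296015 H=1610752/172265] → run E
t=25: vr[B=6144/655 E=3116032/277065 G=193763072/21296015 H=1610752/172265] → run G
t=26: vr[B=6144/655 E=3116032/277065 H=1610752/172265] → run H
t=27: vr[B=6144/655 E=3116032/277065 H=1946112/172265] → run B
t=28: vr[E=3116032/277065 H=1946112/172265] → run E
t=29: vr[E=3786752/277065 H=1946112/172265] → run H
t=30: vr[E=3786752/277065] → run E
t=31: (idle)
t=32: (idle)
t=33: (idle)
t=34: (idle)
t=35: (idle)
t=36: (idle)
t=37: (idle)

completion order = F, D, G, B, H, E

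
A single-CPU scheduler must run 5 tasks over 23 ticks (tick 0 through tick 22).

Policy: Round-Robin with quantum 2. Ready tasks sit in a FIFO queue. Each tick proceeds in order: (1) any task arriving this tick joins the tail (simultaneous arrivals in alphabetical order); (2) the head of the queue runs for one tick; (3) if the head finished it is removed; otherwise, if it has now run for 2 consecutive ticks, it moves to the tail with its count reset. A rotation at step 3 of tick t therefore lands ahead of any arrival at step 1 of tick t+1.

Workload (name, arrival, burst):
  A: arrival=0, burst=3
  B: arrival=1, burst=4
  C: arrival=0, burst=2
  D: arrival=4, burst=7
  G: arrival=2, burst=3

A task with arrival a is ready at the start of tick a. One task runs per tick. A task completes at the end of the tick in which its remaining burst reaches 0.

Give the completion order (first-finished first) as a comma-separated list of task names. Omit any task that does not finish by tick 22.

t=0: queue=[A,C] q_used=0 → run A
t=1: queue=[A,C,B] q_used=1 → run A
t=2: queue=[C,B,A,G] q_used=0 → run C
t=3: queue=[C,B,A,G] q_used=1 → run C
t=4: queue=[B,A,G,D] q_used=0 → run B
t=5: queue=[B,A,G,D] q_used=1 → run B
t=6: queue=[A,G,D,B] q_used=0 → run A
t=7: queue=[G,D,B] q_used=0 → run G
t=8: queue=[G,D,B] q_used=1 → run G
t=9: queue=[D,B,G] q_used=0 → run D
t=10: queue=[D,B,G] q_used=1 → run D
t=11: queue=[B,G,D] q_used=0 → run B
t=12: queue=[B,G,D] q_used=1 → run B
t=13: queue=[G,D] q_used=0 → run G
t=14: queue=[D] q_used=0 → run D
t=15: queue=[D] q_used=1 → run D
t=16: queue=[D] q_used=0 → run D
t=17: queue=[D] q_used=1 → run D
t=18: queue=[D] q_used=0 → run D
t=19: (idle)
t=20: (idle)
t=21: (idle)
t=22: (idle)

completion order = C, A, B, G, D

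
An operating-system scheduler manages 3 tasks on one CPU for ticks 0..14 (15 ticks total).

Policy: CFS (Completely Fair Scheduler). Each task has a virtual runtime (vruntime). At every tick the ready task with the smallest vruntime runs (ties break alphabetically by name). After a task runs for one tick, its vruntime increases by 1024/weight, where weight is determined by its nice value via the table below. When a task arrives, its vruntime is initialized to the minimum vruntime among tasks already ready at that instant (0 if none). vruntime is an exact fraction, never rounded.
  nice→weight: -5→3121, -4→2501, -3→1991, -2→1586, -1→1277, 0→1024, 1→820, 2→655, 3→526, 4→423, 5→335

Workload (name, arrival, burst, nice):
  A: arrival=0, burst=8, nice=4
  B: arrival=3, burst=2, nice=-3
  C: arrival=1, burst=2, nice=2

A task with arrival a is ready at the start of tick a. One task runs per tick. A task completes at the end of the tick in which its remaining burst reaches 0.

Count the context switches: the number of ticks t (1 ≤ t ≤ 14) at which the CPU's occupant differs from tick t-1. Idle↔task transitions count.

context switches = 6

t=0: vr[A=0] → run A
t=1: vr[A=1024/423 C=1024/423] → run A
t=2: vr[A=2048/423 C=1024/423] → run C
t=3: vr[A=2048/423 B=1103872/277065 C=1103872/277065] → run B
t=4: vr[A=2048/423 B=2481523712/551636415 C=1103872/277065] → run C
t=5: vr[A=2048/423 B=2481523712/551636415] → run B
t=6: vr[A=2048/423] → run A
t=7: vr[A=1024/141] → run A
t=8: vr[A=4096/423] → run A
t=9: vr[A=5120/423] → run A
t=10: vr[A=2048/141] → run A
t=11: vr[A=7168/423] → run A
t=12: (idle)
t=13: (idle)
t=14: (idle)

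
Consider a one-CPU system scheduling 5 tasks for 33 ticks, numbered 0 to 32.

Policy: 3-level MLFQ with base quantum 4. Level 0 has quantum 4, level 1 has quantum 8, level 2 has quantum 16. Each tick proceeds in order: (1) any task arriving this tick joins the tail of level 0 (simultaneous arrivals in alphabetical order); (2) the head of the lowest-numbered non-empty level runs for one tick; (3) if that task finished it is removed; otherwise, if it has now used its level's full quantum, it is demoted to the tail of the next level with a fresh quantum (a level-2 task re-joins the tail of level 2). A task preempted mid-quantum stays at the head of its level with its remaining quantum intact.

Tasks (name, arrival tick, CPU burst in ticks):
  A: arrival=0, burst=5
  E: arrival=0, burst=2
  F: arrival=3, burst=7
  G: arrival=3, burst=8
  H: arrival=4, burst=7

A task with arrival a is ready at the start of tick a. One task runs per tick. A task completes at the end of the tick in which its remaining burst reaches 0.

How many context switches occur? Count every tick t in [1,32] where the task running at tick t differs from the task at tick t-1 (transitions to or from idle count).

context switches = 9

t=0: L0/L1/L2 = AE/-/- → run A
t=1: L0/L1/L2 = AE/-/- → run A
t=2: L0/L1/L2 = AE/-/- → run A
t=3: L0/L1/L2 = AEFG/-/- → run A
t=4: L0/L1/L2 = EFGH/A/- → run E
t=5: L0/L1/L2 = EFGH/A/- → run E
t=6: L0/L1/L2 = FGH/A/- → run F
t=7: L0/L1/L2 = FGH/A/- → run F
t=8: L0/L1/L2 = FGH/A/- → run F
t=9: L0/L1/L2 = FGH/A/- → run F
t=10: L0/L1/L2 = GH/AF/- → run G
t=11: L0/L1/L2 = GH/AF/- → run G
t=12: L0/L1/L2 = GH/AF/- → run G
t=13: L0/L1/L2 = GH/AF/- → run G
t=14: L0/L1/L2 = H/AFG/- → run H
t=15: L0/L1/L2 = H/AFG/- → run H
t=16: L0/L1/L2 = H/AFG/- → run H
t=17: L0/L1/L2 = H/AFG/- → run H
t=18: L0/L1/L2 = -/AFGH/- → run A
t=19: L0/L1/L2 = -/FGH/- → run F
t=20: L0/L1/L2 = -/FGH/- → run F
t=21: L0/L1/L2 = -/FGH/- → run F
t=22: L0/L1/L2 = -/GH/- → run G
t=23: L0/L1/L2 = -/GH/- → run G
t=24: L0/L1/L2 = -/GH/- → run G
t=25: L0/L1/L2 = -/GH/- → run G
t=26: L0/L1/L2 = -/H/- → run H
t=27: L0/L1/L2 = -/H/- → run H
t=28: L0/L1/L2 = -/H/- → run H
t=29: (idle)
t=30: (idle)
t=31: (idle)
t=32: (idle)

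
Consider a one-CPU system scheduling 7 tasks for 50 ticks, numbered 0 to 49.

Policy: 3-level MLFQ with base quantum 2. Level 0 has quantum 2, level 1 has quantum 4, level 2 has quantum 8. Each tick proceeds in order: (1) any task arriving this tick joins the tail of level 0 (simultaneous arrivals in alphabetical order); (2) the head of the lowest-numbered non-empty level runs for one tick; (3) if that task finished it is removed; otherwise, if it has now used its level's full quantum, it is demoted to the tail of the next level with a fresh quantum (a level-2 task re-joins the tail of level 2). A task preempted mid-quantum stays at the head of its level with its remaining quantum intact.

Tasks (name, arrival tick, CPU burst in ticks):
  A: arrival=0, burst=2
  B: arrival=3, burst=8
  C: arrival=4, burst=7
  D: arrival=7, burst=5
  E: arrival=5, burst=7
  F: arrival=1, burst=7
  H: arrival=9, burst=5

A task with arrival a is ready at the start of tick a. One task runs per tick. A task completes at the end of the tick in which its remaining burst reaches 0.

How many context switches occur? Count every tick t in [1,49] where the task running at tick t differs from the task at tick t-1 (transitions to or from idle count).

t=0: L0/L1/L2 = A/-/- → run A
t=1: L0/L1/L2 = AF/-/- → run A
t=2: L0/L1/L2 = F/-/- → run F
t=3: L0/L1/L2 = FB/-/- → run F
t=4: L0/L1/L2 = BC/F/- → run B
t=5: L0/L1/L2 = BCE/F/- → run B
t=6: L0/L1/L2 = CE/FB/- → run C
t=7: L0/L1/L2 = CED/FB/- → run C
t=8: L0/L1/L2 = ED/FBC/- → run E
t=9: L0/L1/L2 = EDH/FBC/- → run E
t=10: L0/L1/L2 = DH/FBCE/- → run D
t=11: L0/L1/L2 = DH/FBCE/- → run D
t=12: L0/L1/L2 = H/FBCED/- → run H
t=13: L0/L1/L2 = H/FBCED/- → run H
t=14: L0/L1/L2 = -/FBCEDH/- → run F
t=15: L0/L1/L2 = -/FBCEDH/- → run F
t=16: L0/L1/L2 = -/FBCEDH/- → run F
t=17: L0/L1/L2 = -/FBCEDH/- → run F
t=18: L0/L1/L2 = -/BCEDH/F → run B
t=19: L0/L1/L2 = -/BCEDH/F → run B
t=20: L0/L1/L2 = -/BCEDH/F → run B
t=21: L0/L1/L2 = -/BCEDH/F → run B
t=22: L0/L1/L2 = -/CEDH/FB → run C
t=23: L0/L1/L2 = -/CEDH/FB → run C
t=24: L0/L1/L2 = -/CEDH/FB → run C
t=25: L0/L1/L2 = -/CEDH/FB → run C
t=26: L0/L1/L2 = -/EDH/FBC → run E
t=27: L0/L1/L2 = -/EDH/FBC → run E
t=28: L0/L1/L2 = -/EDH/FBC → run E
t=29: L0/L1/L2 = -/EDH/FBC → run E
t=30: L0/L1/L2 = -/DH/FBCE → run D
t=31: L0/L1/L2 = -/DH/FBCE → run D
t=32: L0/L1/L2 = -/DH/FBCE → run D
t=33: L0/L1/L2 = -/H/FBCE → run H
t=34: L0/L1/L2 = -/H/FBCE → run H
t=35: L0/L1/L2 = -/H/FBCE → run H
t=36: L0/L1/L2 = -/-/FBCE → run F
t=37: L0/L1/L2 = -/-/BCE → run B
t=38: L0/L1/L2 = -/-/BCE → run B
t=39: L0/L1/L2 = -/-/CE → run C
t=40: L0/L1/L2 = -/-/E → run E
t=41: (idle)
t=42: (idle)
t=43: (idle)
t=44: (idle)
t=45: (idle)
t=46: (idle)
t=47: (idle)
t=48: (idle)
t=49: (idle)

context switches = 17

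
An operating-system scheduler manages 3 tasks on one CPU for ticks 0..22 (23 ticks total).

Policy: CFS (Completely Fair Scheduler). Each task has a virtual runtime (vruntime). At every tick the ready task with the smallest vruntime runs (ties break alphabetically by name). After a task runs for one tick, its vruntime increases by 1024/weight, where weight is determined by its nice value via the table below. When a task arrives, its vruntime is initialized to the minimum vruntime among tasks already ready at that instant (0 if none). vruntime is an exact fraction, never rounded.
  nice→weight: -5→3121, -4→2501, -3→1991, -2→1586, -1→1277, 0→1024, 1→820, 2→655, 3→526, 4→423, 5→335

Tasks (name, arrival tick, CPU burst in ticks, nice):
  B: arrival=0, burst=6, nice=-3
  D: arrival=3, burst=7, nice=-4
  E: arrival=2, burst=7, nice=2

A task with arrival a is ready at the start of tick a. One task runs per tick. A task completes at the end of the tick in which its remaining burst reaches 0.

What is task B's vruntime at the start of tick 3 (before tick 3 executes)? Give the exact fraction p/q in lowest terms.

vruntime(B, start of tick 3) = 3072/1991

t=0: vr[B=0] → run B
t=1: vr[B=1024/1991] → run B
t=2: vr[B=2048/1991 E=2048/1991] → run B
t=3: vr[B=3072/1991 D=2048/1991 E=2048/1991] → run D
t=4: vr[B=3072/1991 D=7160832/4979491 E=2048/1991] → run E
t=5: vr[B=3072/1991 D=7160832/4979491 E=3380224/1304105] → run D
t=6: vr[B=3072/1991 D=9199616/4979491 E=3380224/1304105] → run B
t=7: vr[B=4096/1991 D=9199616/4979491 E=3380224/1304105] → run D
t=8: vr[B=4096/1991 D=11238400/4979491 E=3380224/1304105] → run B
t=9: vr[B=5120/1991 D=11238400/4979491 E=3380224/1304105] → run D
t=10: vr[B=5120/1991 D=13277184/4979491 E=3380224/1304105] → run B
t=11: vr[D=13277184/4979491 E=3380224/1304105] → run E
t=12: vr[D=13277184/4979491 E=5419008/1304105] → run D
t=13: vr[D=15315968/4979491 E=5419008/1304105] → run D
t=14: vr[D=17354752/4979491 E=5419008/1304105] → run D
t=15: vr[E=5419008/1304105] → run E
t=16: vr[E=7457792/1304105] → run E
t=17: vr[E=9496576/1304105] → run E
t=18: vr[E=2307072/260821] → run E
t=19: vr[E=13574144/1304105] → run E
t=20: (idle)
t=21: (idle)
t=22: (idle)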